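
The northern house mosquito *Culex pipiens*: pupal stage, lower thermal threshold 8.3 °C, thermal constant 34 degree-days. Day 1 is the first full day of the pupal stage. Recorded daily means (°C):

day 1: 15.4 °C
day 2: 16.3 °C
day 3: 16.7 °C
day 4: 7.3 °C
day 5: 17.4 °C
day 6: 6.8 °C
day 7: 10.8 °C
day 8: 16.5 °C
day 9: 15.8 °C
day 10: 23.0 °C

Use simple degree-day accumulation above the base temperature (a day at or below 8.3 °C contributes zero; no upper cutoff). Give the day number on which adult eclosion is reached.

day 7

Daily DD above 8.3 °C: 7.1, 8.0, 8.4, 0.0, 9.1, 0.0, 2.5, 8.2, 7.5, 14.7.
Cumulative: 7.1, 15.1, 23.5, 23.5, 32.6, 32.6, 35.1, 43.3, 50.8, 65.5.
The total first reaches 34 DD on day 7.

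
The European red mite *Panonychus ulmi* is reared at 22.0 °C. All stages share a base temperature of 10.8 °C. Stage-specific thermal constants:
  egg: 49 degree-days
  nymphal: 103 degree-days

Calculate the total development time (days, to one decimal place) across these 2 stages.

Daily accumulation at 22.0 °C = 22.0 − 10.8 = 11.2 DD/day.
Total K = 49 + 103 = 152 DD.
Total duration = 152 / 11.2 = 13.571 ≈ 13.6 days.

13.6 days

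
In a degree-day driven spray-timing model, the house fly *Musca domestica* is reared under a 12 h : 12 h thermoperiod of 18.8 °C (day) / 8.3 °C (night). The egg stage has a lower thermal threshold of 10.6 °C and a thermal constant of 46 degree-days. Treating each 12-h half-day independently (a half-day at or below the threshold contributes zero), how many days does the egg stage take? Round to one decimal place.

11.2 days

Day half: max(0, 18.8 − 10.6) × 0.5 = 8.2 × 0.5 = 4.10 DD.
Night half: max(0, 8.3 − 10.6) × 0.5 = 0.0 × 0.5 = 0.00 DD.
Per 24 h: 4.10 DD/day.
Duration = 46 / 4.10 = 11.220 ≈ 11.2 days.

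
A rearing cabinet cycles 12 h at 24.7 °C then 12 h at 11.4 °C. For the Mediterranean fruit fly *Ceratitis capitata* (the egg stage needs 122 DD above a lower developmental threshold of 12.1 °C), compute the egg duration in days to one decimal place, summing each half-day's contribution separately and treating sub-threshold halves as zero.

19.4 days

Day half: max(0, 24.7 − 12.1) × 0.5 = 12.6 × 0.5 = 6.30 DD.
Night half: max(0, 11.4 − 12.1) × 0.5 = 0.0 × 0.5 = 0.00 DD.
Per 24 h: 6.30 DD/day.
Duration = 122 / 6.30 = 19.365 ≈ 19.4 days.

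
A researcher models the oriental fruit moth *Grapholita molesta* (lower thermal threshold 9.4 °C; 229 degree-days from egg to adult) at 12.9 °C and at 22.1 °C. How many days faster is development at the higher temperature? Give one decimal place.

47.4 days

At 12.9 °C: 229 / (12.9 − 9.4) = 229 / 3.5 = 65.429 d.
At 22.1 °C: 229 / (22.1 − 9.4) = 229 / 12.7 = 18.031 d.
Difference = |65.429 − 18.031| = 47.397 ≈ 47.4 days.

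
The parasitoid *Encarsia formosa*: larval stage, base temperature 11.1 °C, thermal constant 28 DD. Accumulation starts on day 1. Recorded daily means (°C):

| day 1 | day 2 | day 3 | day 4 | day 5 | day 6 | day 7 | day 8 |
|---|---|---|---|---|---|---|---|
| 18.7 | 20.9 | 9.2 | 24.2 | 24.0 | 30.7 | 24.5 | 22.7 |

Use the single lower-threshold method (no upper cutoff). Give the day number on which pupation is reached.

Daily DD above 11.1 °C: 7.6, 9.8, 0.0, 13.1, 12.9, 19.6, 13.4, 11.6.
Cumulative: 7.6, 17.4, 17.4, 30.5, 43.4, 63.0, 76.4, 88.0.
The total first reaches 28 DD on day 4.

day 4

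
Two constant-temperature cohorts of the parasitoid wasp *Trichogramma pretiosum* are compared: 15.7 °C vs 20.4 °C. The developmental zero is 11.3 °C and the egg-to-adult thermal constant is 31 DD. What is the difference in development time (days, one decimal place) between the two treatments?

3.6 days

At 15.7 °C: 31 / (15.7 − 11.3) = 31 / 4.4 = 7.045 d.
At 20.4 °C: 31 / (20.4 − 11.3) = 31 / 9.1 = 3.407 d.
Difference = |7.045 − 3.407| = 3.639 ≈ 3.6 days.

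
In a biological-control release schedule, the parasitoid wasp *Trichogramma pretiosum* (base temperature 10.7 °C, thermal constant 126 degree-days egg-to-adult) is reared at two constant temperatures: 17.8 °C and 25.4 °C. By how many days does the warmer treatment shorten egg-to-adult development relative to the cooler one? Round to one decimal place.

At 17.8 °C: 126 / (17.8 − 10.7) = 126 / 7.1 = 17.746 d.
At 25.4 °C: 126 / (25.4 − 10.7) = 126 / 14.7 = 8.571 d.
Difference = |17.746 − 8.571| = 9.175 ≈ 9.2 days.

9.2 days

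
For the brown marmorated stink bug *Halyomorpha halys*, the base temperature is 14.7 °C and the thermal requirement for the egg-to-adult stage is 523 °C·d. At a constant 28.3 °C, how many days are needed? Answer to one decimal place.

Daily accumulation = 28.3 − 14.7 = 13.6 DD/day.
Duration = 523 / 13.6 = 38.456 ≈ 38.5 days.

38.5 days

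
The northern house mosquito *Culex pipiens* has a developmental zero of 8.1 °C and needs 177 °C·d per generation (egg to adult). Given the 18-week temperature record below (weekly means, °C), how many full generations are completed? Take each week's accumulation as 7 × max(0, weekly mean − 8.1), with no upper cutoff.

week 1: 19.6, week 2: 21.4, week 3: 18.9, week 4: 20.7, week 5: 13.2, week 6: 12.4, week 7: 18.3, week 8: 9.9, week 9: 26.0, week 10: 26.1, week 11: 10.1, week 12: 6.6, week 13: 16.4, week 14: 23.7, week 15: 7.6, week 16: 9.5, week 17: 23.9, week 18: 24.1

6 generations

Weekly DD (7 × max(0, T̄ − 8.1)): 80.5, 93.1, 75.6, 88.2, 35.7, 30.1, 71.4, 12.6, 125.3, 126.0, 14.0, 0.0, 58.1, 109.2, 0.0, 9.8, 110.6, 112.0.
Season total = 1152.2 DD.
Complete generations = ⌊1152.2 / 177⌋ = 6.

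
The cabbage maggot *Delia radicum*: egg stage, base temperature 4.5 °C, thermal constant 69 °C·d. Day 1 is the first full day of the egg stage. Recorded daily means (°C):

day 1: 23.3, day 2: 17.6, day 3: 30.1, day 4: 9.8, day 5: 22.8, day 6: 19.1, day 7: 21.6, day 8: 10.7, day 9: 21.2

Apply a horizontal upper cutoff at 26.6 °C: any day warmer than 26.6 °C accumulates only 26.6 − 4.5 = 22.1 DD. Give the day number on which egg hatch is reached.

Daily DD above 4.5 °C (capped at 22.1): 18.8, 13.1, 22.1, 5.3, 18.3, 14.6, 17.1, 6.2, 16.7.
Cumulative: 18.8, 31.9, 54.0, 59.3, 77.6, 92.2, 109.3, 115.5, 132.2.
The total first reaches 69 DD on day 5.

day 5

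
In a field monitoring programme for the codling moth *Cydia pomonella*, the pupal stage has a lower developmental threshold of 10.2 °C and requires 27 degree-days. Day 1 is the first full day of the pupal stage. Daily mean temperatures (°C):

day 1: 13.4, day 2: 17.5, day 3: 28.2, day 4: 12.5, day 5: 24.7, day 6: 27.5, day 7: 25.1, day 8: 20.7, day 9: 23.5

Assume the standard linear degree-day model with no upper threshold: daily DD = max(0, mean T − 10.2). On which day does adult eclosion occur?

day 3

Daily DD above 10.2 °C: 3.2, 7.3, 18.0, 2.3, 14.5, 17.3, 14.9, 10.5, 13.3.
Cumulative: 3.2, 10.5, 28.5, 30.8, 45.3, 62.6, 77.5, 88.0, 101.3.
The total first reaches 27 DD on day 3.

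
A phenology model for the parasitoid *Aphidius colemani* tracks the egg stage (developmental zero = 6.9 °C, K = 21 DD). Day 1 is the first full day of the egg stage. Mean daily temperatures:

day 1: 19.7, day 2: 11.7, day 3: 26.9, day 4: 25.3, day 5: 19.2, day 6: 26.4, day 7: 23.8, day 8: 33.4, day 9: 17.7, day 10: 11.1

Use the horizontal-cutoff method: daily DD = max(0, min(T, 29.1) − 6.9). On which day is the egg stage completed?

day 3

Daily DD above 6.9 °C (capped at 22.2): 12.8, 4.8, 20.0, 18.4, 12.3, 19.5, 16.9, 22.2, 10.8, 4.2.
Cumulative: 12.8, 17.6, 37.6, 56.0, 68.3, 87.8, 104.7, 126.9, 137.7, 141.9.
The total first reaches 21 DD on day 3.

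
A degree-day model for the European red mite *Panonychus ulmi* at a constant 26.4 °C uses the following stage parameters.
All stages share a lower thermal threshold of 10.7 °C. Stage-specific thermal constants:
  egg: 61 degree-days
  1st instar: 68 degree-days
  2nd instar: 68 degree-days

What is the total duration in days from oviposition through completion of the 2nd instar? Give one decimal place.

12.5 days

Daily accumulation at 26.4 °C = 26.4 − 10.7 = 15.7 DD/day.
Total K = 61 + 68 + 68 = 197 DD.
Total duration = 197 / 15.7 = 12.548 ≈ 12.5 days.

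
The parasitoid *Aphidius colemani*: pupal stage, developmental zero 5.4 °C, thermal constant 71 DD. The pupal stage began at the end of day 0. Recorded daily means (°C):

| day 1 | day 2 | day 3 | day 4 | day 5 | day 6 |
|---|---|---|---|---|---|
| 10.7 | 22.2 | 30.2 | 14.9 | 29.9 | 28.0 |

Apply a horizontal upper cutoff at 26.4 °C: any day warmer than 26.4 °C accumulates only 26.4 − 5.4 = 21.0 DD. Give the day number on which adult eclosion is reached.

Daily DD above 5.4 °C (capped at 21.0): 5.3, 16.8, 21.0, 9.5, 21.0, 21.0.
Cumulative: 5.3, 22.1, 43.1, 52.6, 73.6, 94.6.
The total first reaches 71 DD on day 5.

day 5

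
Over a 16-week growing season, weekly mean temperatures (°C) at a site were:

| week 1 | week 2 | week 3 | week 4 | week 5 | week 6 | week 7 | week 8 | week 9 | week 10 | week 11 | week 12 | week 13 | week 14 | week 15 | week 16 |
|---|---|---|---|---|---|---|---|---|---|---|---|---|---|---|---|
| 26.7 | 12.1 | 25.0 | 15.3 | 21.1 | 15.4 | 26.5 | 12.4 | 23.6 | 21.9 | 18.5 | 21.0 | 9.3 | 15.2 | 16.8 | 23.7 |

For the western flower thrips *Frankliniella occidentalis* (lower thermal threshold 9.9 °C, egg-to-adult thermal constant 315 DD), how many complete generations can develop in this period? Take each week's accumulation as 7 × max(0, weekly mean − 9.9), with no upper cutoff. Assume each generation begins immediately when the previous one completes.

3 generations

Weekly DD (7 × max(0, T̄ − 9.9)): 117.6, 15.4, 105.7, 37.8, 78.4, 38.5, 116.2, 17.5, 95.9, 84.0, 60.2, 77.7, 0.0, 37.1, 48.3, 96.6.
Season total = 1026.9 DD.
Complete generations = ⌊1026.9 / 315⌋ = 3.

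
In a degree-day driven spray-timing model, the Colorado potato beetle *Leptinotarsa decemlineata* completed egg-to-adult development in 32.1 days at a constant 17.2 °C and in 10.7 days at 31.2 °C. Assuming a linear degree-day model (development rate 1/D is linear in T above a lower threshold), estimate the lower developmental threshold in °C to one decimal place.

10.2 °C

Equal thermal constants: D₁(T₁ − T_b) = D₂(T₂ − T_b).
32.1·(17.2 − T_b) = 10.7·(31.2 − T_b)
T_b = (32.1·17.2 − 10.7·31.2) / (32.1 − 10.7) = 218.28 / 21.4 = 10.200 °C ≈ 10.2 °C.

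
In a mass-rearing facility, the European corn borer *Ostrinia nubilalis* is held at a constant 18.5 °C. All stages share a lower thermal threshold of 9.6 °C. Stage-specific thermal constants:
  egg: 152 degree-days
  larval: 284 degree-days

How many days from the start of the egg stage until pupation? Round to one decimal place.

49.0 days

Daily accumulation at 18.5 °C = 18.5 − 9.6 = 8.9 DD/day.
Total K = 152 + 284 = 436 DD.
Total duration = 436 / 8.9 = 48.989 ≈ 49.0 days.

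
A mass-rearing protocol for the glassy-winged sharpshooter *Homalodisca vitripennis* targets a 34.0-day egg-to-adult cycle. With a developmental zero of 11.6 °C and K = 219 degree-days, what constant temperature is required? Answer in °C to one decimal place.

Required daily accumulation = 219 / 34.0 = 6.441 DD/day.
T = T_base + 6.441 = 11.6 + 6.441 = 18.041 ≈ 18.0 °C.

18.0 °C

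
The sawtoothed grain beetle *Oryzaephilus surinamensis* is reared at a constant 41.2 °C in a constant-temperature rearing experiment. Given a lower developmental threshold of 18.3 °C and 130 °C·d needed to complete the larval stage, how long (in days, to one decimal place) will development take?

Daily accumulation = 41.2 − 18.3 = 22.9 DD/day.
Duration = 130 / 22.9 = 5.677 ≈ 5.7 days.

5.7 days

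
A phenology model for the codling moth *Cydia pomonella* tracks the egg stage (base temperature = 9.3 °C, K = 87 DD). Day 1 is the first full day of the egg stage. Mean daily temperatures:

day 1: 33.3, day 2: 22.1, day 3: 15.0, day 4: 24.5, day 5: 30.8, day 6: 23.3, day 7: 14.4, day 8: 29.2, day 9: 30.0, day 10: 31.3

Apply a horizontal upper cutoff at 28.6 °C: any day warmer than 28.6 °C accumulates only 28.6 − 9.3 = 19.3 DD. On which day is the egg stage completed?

day 7

Daily DD above 9.3 °C (capped at 19.3): 19.3, 12.8, 5.7, 15.2, 19.3, 14.0, 5.1, 19.3, 19.3, 19.3.
Cumulative: 19.3, 32.1, 37.8, 53.0, 72.3, 86.3, 91.4, 110.7, 130.0, 149.3.
The total first reaches 87 DD on day 7.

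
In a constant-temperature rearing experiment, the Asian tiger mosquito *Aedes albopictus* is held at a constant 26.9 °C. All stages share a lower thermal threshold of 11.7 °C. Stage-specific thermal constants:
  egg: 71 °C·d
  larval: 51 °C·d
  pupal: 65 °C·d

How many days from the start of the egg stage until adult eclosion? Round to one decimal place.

12.3 days

Daily accumulation at 26.9 °C = 26.9 − 11.7 = 15.2 DD/day.
Total K = 71 + 51 + 65 = 187 DD.
Total duration = 187 / 15.2 = 12.303 ≈ 12.3 days.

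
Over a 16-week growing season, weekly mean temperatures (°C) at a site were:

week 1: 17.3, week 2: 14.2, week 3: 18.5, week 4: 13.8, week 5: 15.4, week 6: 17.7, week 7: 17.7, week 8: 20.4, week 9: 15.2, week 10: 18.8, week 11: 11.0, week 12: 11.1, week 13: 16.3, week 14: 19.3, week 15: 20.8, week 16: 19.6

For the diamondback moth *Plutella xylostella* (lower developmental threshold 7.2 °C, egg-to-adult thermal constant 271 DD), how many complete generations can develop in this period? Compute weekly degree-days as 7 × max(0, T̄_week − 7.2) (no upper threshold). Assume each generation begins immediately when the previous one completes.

3 generations

Weekly DD (7 × max(0, T̄ − 7.2)): 70.7, 49.0, 79.1, 46.2, 57.4, 73.5, 73.5, 92.4, 56.0, 81.2, 26.6, 27.3, 63.7, 84.7, 95.2, 86.8.
Season total = 1063.3 DD.
Complete generations = ⌊1063.3 / 271⌋ = 3.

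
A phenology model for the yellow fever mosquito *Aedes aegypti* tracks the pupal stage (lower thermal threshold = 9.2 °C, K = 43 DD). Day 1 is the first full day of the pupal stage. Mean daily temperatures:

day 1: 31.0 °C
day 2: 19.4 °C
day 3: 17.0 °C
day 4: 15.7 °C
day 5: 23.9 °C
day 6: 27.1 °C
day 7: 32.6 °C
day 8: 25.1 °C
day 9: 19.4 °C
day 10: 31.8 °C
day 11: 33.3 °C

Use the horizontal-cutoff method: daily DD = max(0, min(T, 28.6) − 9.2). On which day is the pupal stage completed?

day 4

Daily DD above 9.2 °C (capped at 19.4): 19.4, 10.2, 7.8, 6.5, 14.7, 17.9, 19.4, 15.9, 10.2, 19.4, 19.4.
Cumulative: 19.4, 29.6, 37.4, 43.9, 58.6, 76.5, 95.9, 111.8, 122.0, 141.4, 160.8.
The total first reaches 43 DD on day 4.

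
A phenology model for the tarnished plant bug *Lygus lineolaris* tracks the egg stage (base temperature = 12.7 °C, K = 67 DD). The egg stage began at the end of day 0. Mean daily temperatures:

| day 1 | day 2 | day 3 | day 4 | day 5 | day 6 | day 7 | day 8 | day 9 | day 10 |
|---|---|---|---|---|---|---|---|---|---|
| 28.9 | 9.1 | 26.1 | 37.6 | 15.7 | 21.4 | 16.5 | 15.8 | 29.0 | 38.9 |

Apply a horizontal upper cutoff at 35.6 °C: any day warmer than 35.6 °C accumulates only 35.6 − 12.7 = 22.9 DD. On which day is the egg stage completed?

day 7

Daily DD above 12.7 °C (capped at 22.9): 16.2, 0.0, 13.4, 22.9, 3.0, 8.7, 3.8, 3.1, 16.3, 22.9.
Cumulative: 16.2, 16.2, 29.6, 52.5, 55.5, 64.2, 68.0, 71.1, 87.4, 110.3.
The total first reaches 67 DD on day 7.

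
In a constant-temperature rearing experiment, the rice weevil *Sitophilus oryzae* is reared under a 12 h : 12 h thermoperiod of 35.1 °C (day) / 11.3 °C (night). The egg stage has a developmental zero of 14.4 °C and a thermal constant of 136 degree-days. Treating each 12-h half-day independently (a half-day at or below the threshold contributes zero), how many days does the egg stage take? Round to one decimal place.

13.1 days

Day half: max(0, 35.1 − 14.4) × 0.5 = 20.7 × 0.5 = 10.35 DD.
Night half: max(0, 11.3 − 14.4) × 0.5 = 0.0 × 0.5 = 0.00 DD.
Per 24 h: 10.35 DD/day.
Duration = 136 / 10.35 = 13.140 ≈ 13.1 days.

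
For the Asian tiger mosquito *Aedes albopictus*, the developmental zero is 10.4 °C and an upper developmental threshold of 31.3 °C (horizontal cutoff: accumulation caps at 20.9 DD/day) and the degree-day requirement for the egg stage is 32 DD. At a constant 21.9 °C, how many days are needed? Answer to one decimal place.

2.8 days

Daily accumulation = 21.9 − 10.4 = 11.5 DD/day.
Duration = 32 / 11.5 = 2.783 ≈ 2.8 days.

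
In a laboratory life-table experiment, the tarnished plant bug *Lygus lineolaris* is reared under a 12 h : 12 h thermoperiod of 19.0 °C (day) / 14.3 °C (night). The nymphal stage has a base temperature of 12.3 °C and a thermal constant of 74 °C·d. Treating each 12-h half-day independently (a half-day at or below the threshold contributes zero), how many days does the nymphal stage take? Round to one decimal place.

Day half: max(0, 19.0 − 12.3) × 0.5 = 6.7 × 0.5 = 3.35 DD.
Night half: max(0, 14.3 − 12.3) × 0.5 = 2.0 × 0.5 = 1.00 DD.
Per 24 h: 4.35 DD/day.
Duration = 74 / 4.35 = 17.011 ≈ 17.0 days.

17.0 days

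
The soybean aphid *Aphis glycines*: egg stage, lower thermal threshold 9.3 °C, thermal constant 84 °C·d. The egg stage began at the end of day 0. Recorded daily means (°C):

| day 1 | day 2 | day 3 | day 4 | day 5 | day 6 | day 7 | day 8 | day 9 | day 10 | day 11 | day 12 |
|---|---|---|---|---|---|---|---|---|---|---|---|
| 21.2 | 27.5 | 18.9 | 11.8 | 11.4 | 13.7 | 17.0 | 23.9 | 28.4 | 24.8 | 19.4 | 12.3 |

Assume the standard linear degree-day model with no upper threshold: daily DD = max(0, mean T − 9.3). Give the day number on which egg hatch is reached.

Daily DD above 9.3 °C: 11.9, 18.2, 9.6, 2.5, 2.1, 4.4, 7.7, 14.6, 19.1, 15.5, 10.1, 3.0.
Cumulative: 11.9, 30.1, 39.7, 42.2, 44.3, 48.7, 56.4, 71.0, 90.1, 105.6, 115.7, 118.7.
The total first reaches 84 DD on day 9.

day 9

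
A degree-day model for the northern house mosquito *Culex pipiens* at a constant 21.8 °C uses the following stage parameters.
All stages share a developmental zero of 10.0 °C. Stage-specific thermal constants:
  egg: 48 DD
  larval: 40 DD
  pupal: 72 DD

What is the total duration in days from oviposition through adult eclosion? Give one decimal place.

13.6 days

Daily accumulation at 21.8 °C = 21.8 − 10.0 = 11.8 DD/day.
Total K = 48 + 40 + 72 = 160 DD.
Total duration = 160 / 11.8 = 13.559 ≈ 13.6 days.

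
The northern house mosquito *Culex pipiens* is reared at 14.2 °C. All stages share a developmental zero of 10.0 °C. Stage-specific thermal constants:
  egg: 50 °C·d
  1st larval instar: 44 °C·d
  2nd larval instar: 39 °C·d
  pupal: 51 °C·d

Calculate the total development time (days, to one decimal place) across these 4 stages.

43.8 days

Daily accumulation at 14.2 °C = 14.2 − 10.0 = 4.2 DD/day.
Total K = 50 + 44 + 39 + 51 = 184 DD.
Total duration = 184 / 4.2 = 43.810 ≈ 43.8 days.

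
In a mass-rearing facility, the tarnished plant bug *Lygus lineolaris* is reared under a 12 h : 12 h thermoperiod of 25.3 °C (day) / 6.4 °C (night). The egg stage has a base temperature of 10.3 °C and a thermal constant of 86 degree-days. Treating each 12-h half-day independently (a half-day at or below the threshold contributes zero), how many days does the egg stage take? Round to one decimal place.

11.5 days

Day half: max(0, 25.3 − 10.3) × 0.5 = 15.0 × 0.5 = 7.50 DD.
Night half: max(0, 6.4 − 10.3) × 0.5 = 0.0 × 0.5 = 0.00 DD.
Per 24 h: 7.50 DD/day.
Duration = 86 / 7.50 = 11.467 ≈ 11.5 days.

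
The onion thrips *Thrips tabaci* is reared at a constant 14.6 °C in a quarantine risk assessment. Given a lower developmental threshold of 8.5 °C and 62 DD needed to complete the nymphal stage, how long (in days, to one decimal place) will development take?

10.2 days

Daily accumulation = 14.6 − 8.5 = 6.1 DD/day.
Duration = 62 / 6.1 = 10.164 ≈ 10.2 days.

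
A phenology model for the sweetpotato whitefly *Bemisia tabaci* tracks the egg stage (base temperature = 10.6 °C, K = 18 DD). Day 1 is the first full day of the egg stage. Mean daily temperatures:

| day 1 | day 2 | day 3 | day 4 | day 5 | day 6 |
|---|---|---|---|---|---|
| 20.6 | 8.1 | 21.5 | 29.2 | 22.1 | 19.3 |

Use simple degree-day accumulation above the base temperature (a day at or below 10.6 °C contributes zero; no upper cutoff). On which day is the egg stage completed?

Daily DD above 10.6 °C: 10.0, 0.0, 10.9, 18.6, 11.5, 8.7.
Cumulative: 10.0, 10.0, 20.9, 39.5, 51.0, 59.7.
The total first reaches 18 DD on day 3.

day 3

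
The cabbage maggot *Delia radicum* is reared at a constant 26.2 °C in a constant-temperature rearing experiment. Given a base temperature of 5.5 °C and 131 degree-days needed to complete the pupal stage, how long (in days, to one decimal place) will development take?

Daily accumulation = 26.2 − 5.5 = 20.7 DD/day.
Duration = 131 / 20.7 = 6.329 ≈ 6.3 days.

6.3 days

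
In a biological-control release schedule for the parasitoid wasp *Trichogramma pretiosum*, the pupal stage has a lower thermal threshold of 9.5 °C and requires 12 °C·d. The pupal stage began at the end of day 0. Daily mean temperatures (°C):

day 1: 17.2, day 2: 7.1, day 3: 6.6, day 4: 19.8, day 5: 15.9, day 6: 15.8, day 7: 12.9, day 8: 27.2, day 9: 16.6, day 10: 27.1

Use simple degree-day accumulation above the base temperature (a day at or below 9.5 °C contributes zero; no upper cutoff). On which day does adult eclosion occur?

day 4

Daily DD above 9.5 °C: 7.7, 0.0, 0.0, 10.3, 6.4, 6.3, 3.4, 17.7, 7.1, 17.6.
Cumulative: 7.7, 7.7, 7.7, 18.0, 24.4, 30.7, 34.1, 51.8, 58.9, 76.5.
The total first reaches 12 DD on day 4.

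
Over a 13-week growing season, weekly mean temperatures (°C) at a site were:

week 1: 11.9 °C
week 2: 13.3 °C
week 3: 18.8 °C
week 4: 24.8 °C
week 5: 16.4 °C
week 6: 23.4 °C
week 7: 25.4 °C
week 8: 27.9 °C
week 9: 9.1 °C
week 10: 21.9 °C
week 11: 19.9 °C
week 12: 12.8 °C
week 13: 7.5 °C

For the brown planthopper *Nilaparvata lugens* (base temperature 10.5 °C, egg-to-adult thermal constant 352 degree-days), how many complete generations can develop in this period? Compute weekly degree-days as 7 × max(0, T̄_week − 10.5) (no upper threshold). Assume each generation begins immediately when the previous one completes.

Weekly DD (7 × max(0, T̄ − 10.5)): 9.8, 19.6, 58.1, 100.1, 41.3, 90.3, 104.3, 121.8, 0.0, 79.8, 65.8, 16.1, 0.0.
Season total = 707.0 DD.
Complete generations = ⌊707.0 / 352⌋ = 2.

2 generations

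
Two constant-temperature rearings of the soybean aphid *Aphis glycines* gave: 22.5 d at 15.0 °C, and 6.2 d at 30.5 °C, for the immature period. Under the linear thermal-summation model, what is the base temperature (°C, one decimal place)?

9.1 °C

Equal thermal constants: D₁(T₁ − T_b) = D₂(T₂ − T_b).
22.5·(15.0 − T_b) = 6.2·(30.5 − T_b)
T_b = (22.5·15.0 − 6.2·30.5) / (22.5 − 6.2) = 148.40 / 16.3 = 9.104 °C ≈ 9.1 °C.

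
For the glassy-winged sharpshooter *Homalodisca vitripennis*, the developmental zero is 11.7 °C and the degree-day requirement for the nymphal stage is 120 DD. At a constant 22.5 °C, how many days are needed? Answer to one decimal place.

Daily accumulation = 22.5 − 11.7 = 10.8 DD/day.
Duration = 120 / 10.8 = 11.111 ≈ 11.1 days.

11.1 days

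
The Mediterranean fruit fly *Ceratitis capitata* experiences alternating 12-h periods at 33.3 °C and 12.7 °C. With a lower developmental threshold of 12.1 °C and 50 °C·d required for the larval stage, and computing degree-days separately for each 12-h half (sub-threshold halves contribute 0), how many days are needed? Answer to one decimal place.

Day half: max(0, 33.3 − 12.1) × 0.5 = 21.2 × 0.5 = 10.60 DD.
Night half: max(0, 12.7 − 12.1) × 0.5 = 0.6 × 0.5 = 0.30 DD.
Per 24 h: 10.90 DD/day.
Duration = 50 / 10.90 = 4.587 ≈ 4.6 days.

4.6 days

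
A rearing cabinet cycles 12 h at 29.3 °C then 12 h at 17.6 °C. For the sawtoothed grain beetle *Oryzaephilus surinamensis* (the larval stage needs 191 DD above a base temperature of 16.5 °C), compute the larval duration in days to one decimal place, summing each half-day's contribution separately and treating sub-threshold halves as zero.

27.5 days

Day half: max(0, 29.3 − 16.5) × 0.5 = 12.8 × 0.5 = 6.40 DD.
Night half: max(0, 17.6 − 16.5) × 0.5 = 1.1 × 0.5 = 0.55 DD.
Per 24 h: 6.95 DD/day.
Duration = 191 / 6.95 = 27.482 ≈ 27.5 days.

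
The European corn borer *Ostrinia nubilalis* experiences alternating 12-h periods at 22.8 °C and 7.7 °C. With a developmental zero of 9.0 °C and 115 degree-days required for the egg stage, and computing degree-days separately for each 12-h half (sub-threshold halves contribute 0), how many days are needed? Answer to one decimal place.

16.7 days

Day half: max(0, 22.8 − 9.0) × 0.5 = 13.8 × 0.5 = 6.90 DD.
Night half: max(0, 7.7 − 9.0) × 0.5 = 0.0 × 0.5 = 0.00 DD.
Per 24 h: 6.90 DD/day.
Duration = 115 / 6.90 = 16.667 ≈ 16.7 days.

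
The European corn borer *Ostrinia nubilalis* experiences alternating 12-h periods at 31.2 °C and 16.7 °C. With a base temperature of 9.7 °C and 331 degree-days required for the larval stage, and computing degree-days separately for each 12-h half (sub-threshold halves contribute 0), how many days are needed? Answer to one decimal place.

23.2 days

Day half: max(0, 31.2 − 9.7) × 0.5 = 21.5 × 0.5 = 10.75 DD.
Night half: max(0, 16.7 − 9.7) × 0.5 = 7.0 × 0.5 = 3.50 DD.
Per 24 h: 14.25 DD/day.
Duration = 331 / 14.25 = 23.228 ≈ 23.2 days.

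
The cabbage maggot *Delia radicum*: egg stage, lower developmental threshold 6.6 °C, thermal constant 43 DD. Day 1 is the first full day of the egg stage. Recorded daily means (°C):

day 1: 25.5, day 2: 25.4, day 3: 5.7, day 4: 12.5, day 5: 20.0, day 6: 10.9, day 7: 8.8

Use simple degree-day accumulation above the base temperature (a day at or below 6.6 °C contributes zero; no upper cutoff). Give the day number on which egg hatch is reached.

day 4

Daily DD above 6.6 °C: 18.9, 18.8, 0.0, 5.9, 13.4, 4.3, 2.2.
Cumulative: 18.9, 37.7, 37.7, 43.6, 57.0, 61.3, 63.5.
The total first reaches 43 DD on day 4.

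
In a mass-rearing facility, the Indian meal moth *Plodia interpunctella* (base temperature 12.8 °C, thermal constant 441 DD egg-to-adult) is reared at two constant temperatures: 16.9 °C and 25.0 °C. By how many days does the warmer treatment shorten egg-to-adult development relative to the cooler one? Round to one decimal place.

At 16.9 °C: 441 / (16.9 − 12.8) = 441 / 4.1 = 107.561 d.
At 25.0 °C: 441 / (25.0 − 12.8) = 441 / 12.2 = 36.148 d.
Difference = |107.561 − 36.148| = 71.413 ≈ 71.4 days.

71.4 days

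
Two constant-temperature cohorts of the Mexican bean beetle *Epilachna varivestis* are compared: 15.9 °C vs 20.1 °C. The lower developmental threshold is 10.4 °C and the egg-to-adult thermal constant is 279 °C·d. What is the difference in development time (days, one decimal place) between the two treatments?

22.0 days

At 15.9 °C: 279 / (15.9 − 10.4) = 279 / 5.5 = 50.727 d.
At 20.1 °C: 279 / (20.1 − 10.4) = 279 / 9.7 = 28.763 d.
Difference = |50.727 − 28.763| = 21.964 ≈ 22.0 days.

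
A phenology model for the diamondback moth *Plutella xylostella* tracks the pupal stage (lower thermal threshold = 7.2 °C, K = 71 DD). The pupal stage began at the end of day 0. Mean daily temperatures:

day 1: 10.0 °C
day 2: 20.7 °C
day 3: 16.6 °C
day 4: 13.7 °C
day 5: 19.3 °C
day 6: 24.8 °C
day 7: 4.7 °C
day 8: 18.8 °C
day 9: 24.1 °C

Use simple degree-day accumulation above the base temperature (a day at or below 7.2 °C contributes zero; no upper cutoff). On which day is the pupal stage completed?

day 8

Daily DD above 7.2 °C: 2.8, 13.5, 9.4, 6.5, 12.1, 17.6, 0.0, 11.6, 16.9.
Cumulative: 2.8, 16.3, 25.7, 32.2, 44.3, 61.9, 61.9, 73.5, 90.4.
The total first reaches 71 DD on day 8.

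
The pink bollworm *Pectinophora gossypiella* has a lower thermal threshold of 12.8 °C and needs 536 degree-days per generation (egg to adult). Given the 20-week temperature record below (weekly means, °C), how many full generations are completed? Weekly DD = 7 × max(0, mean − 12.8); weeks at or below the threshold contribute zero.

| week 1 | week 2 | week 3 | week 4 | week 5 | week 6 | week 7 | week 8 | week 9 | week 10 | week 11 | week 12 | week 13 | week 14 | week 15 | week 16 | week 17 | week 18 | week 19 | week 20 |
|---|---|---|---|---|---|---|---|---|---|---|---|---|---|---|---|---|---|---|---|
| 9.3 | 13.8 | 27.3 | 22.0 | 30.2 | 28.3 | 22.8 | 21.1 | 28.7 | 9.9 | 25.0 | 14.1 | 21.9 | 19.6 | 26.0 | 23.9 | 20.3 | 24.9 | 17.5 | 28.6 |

Weekly DD (7 × max(0, T̄ − 12.8)): 0.0, 7.0, 101.5, 64.4, 121.8, 108.5, 70.0, 58.1, 111.3, 0.0, 85.4, 9.1, 63.7, 47.6, 92.4, 77.7, 52.5, 84.7, 32.9, 110.6.
Season total = 1299.2 DD.
Complete generations = ⌊1299.2 / 536⌋ = 2.

2 generations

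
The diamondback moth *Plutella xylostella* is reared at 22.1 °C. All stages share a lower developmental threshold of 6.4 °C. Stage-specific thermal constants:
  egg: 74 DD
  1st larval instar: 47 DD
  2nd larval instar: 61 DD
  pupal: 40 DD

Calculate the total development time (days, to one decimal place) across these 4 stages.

14.1 days

Daily accumulation at 22.1 °C = 22.1 − 6.4 = 15.7 DD/day.
Total K = 74 + 47 + 61 + 40 = 222 DD.
Total duration = 222 / 15.7 = 14.140 ≈ 14.1 days.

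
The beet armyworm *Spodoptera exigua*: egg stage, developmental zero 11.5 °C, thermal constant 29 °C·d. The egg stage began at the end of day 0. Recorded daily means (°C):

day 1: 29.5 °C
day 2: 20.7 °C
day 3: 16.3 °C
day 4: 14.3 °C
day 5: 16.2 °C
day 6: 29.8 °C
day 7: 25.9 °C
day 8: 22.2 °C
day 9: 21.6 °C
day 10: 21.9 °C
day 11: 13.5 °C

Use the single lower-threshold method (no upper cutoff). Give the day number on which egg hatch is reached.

Daily DD above 11.5 °C: 18.0, 9.2, 4.8, 2.8, 4.7, 18.3, 14.4, 10.7, 10.1, 10.4, 2.0.
Cumulative: 18.0, 27.2, 32.0, 34.8, 39.5, 57.8, 72.2, 82.9, 93.0, 103.4, 105.4.
The total first reaches 29 DD on day 3.

day 3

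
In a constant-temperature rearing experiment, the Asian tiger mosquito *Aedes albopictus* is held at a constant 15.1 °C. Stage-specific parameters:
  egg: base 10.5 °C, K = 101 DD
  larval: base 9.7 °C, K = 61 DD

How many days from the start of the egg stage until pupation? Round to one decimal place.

egg: 101 / (15.1 − 10.5) = 101 / 4.6 = 21.957 d.
larval: 61 / (15.1 − 9.7) = 61 / 5.4 = 11.296 d.
Sum = 33.253 ≈ 33.3 days.

33.3 days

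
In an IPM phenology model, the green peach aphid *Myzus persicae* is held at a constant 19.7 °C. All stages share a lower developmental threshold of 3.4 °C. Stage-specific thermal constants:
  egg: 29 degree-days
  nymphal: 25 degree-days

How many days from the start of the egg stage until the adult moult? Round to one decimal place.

3.3 days

Daily accumulation at 19.7 °C = 19.7 − 3.4 = 16.3 DD/day.
Total K = 29 + 25 = 54 DD.
Total duration = 54 / 16.3 = 3.313 ≈ 3.3 days.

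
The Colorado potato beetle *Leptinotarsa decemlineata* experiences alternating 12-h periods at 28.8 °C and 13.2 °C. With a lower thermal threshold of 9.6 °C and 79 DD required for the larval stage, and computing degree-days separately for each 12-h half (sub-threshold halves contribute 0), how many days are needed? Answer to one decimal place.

Day half: max(0, 28.8 − 9.6) × 0.5 = 19.2 × 0.5 = 9.60 DD.
Night half: max(0, 13.2 − 9.6) × 0.5 = 3.6 × 0.5 = 1.80 DD.
Per 24 h: 11.40 DD/day.
Duration = 79 / 11.40 = 6.930 ≈ 6.9 days.

6.9 days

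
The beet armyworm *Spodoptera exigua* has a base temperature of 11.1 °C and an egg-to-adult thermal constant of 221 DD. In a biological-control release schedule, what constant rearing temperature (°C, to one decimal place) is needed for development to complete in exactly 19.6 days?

Required daily accumulation = 221 / 19.6 = 11.276 DD/day.
T = T_base + 11.276 = 11.1 + 11.276 = 22.376 ≈ 22.4 °C.

22.4 °C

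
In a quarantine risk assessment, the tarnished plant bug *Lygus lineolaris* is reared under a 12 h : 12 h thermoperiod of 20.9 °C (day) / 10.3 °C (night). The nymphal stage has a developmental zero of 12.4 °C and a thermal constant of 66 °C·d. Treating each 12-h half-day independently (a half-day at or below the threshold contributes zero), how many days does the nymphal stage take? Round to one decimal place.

15.5 days

Day half: max(0, 20.9 − 12.4) × 0.5 = 8.5 × 0.5 = 4.25 DD.
Night half: max(0, 10.3 − 12.4) × 0.5 = 0.0 × 0.5 = 0.00 DD.
Per 24 h: 4.25 DD/day.
Duration = 66 / 4.25 = 15.529 ≈ 15.5 days.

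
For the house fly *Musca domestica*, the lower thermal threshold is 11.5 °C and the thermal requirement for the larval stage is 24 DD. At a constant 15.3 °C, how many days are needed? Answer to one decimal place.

Daily accumulation = 15.3 − 11.5 = 3.8 DD/day.
Duration = 24 / 3.8 = 6.316 ≈ 6.3 days.

6.3 days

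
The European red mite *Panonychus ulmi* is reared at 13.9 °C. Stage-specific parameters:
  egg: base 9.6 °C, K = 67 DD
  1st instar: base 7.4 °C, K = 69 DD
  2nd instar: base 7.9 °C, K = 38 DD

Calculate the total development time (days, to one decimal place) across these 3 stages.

egg: 67 / (13.9 − 9.6) = 67 / 4.3 = 15.581 d.
1st instar: 69 / (13.9 − 7.4) = 69 / 6.5 = 10.615 d.
2nd instar: 38 / (13.9 − 7.9) = 38 / 6.0 = 6.333 d.
Sum = 32.530 ≈ 32.5 days.

32.5 days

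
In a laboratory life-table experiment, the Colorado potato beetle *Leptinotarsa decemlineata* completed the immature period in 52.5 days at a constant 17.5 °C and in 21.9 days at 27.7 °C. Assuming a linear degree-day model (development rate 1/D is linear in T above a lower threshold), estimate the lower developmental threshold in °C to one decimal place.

Linear rate model ⇒ the product D·(T − T_b) is constant across temperatures.
52.5·(17.5 − T_b) = 21.9·(27.7 − T_b)
T_b = (52.5·17.5 − 21.9·27.7) / (52.5 − 21.9) = 312.12 / 30.6 = 10.200 °C ≈ 10.2 °C.

10.2 °C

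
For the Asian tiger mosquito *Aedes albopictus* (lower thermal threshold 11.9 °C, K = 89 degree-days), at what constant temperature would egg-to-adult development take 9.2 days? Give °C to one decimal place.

21.6 °C

Required daily accumulation = 89 / 9.2 = 9.674 DD/day.
T = T_base + 9.674 = 11.9 + 9.674 = 21.574 ≈ 21.6 °C.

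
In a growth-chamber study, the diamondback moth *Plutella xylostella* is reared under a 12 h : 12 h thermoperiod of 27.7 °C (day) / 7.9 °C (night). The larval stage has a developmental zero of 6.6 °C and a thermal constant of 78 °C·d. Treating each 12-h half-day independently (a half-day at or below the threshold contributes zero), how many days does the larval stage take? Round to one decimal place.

Day half: max(0, 27.7 − 6.6) × 0.5 = 21.1 × 0.5 = 10.55 DD.
Night half: max(0, 7.9 − 6.6) × 0.5 = 1.3 × 0.5 = 0.65 DD.
Per 24 h: 11.20 DD/day.
Duration = 78 / 11.20 = 6.964 ≈ 7.0 days.

7.0 days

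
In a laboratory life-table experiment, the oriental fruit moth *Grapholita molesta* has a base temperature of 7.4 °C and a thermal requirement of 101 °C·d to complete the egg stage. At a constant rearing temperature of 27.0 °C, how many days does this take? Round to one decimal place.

5.2 days

Daily accumulation = 27.0 − 7.4 = 19.6 DD/day.
Duration = 101 / 19.6 = 5.153 ≈ 5.2 days.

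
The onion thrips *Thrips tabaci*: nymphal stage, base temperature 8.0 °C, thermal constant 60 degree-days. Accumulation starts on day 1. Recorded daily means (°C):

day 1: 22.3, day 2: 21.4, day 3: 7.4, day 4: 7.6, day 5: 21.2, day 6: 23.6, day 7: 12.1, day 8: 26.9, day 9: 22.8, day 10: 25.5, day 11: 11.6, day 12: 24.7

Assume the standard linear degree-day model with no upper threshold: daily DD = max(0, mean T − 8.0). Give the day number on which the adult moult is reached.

day 7

Daily DD above 8.0 °C: 14.3, 13.4, 0.0, 0.0, 13.2, 15.6, 4.1, 18.9, 14.8, 17.5, 3.6, 16.7.
Cumulative: 14.3, 27.7, 27.7, 27.7, 40.9, 56.5, 60.6, 79.5, 94.3, 111.8, 115.4, 132.1.
The total first reaches 60 DD on day 7.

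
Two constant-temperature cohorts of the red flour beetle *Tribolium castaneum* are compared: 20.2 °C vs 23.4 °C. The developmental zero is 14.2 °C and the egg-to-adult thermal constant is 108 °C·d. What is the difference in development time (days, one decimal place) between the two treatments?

6.3 days

At 20.2 °C: 108 / (20.2 − 14.2) = 108 / 6.0 = 18.000 d.
At 23.4 °C: 108 / (23.4 − 14.2) = 108 / 9.2 = 11.739 d.
Difference = |18.000 − 11.739| = 6.261 ≈ 6.3 days.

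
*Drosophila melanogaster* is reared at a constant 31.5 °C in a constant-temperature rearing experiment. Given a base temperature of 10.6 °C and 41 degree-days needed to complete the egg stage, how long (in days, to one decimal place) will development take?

Daily accumulation = 31.5 − 10.6 = 20.9 DD/day.
Duration = 41 / 20.9 = 1.962 ≈ 2.0 days.

2.0 days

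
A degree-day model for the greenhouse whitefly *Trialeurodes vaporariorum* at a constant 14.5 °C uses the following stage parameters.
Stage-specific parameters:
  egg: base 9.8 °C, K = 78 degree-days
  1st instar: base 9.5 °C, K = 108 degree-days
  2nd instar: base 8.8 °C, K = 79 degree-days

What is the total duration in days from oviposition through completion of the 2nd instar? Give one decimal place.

52.1 days

egg: 78 / (14.5 − 9.8) = 78 / 4.7 = 16.596 d.
1st instar: 108 / (14.5 − 9.5) = 108 / 5.0 = 21.600 d.
2nd instar: 79 / (14.5 − 8.8) = 79 / 5.7 = 13.860 d.
Sum = 52.055 ≈ 52.1 days.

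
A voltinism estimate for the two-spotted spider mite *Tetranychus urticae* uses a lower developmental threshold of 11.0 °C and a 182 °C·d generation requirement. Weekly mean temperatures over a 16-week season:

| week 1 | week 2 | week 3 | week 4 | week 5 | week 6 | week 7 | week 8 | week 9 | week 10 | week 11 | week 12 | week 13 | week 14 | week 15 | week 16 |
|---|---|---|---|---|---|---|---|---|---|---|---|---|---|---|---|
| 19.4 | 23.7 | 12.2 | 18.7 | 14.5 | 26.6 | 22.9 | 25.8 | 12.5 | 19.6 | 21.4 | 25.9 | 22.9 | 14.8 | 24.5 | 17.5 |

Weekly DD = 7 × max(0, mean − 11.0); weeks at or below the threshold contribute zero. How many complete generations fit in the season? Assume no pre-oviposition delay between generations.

5 generations

Weekly DD (7 × max(0, T̄ − 11.0)): 58.8, 88.9, 8.4, 53.9, 24.5, 109.2, 83.3, 103.6, 10.5, 60.2, 72.8, 104.3, 83.3, 26.6, 94.5, 45.5.
Season total = 1028.3 DD.
Complete generations = ⌊1028.3 / 182⌋ = 5.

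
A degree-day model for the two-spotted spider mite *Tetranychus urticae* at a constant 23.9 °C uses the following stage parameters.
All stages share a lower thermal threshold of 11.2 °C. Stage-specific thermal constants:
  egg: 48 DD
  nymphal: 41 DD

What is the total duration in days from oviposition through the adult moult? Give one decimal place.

7.0 days

Daily accumulation at 23.9 °C = 23.9 − 11.2 = 12.7 DD/day.
Total K = 48 + 41 = 89 DD.
Total duration = 89 / 12.7 = 7.008 ≈ 7.0 days.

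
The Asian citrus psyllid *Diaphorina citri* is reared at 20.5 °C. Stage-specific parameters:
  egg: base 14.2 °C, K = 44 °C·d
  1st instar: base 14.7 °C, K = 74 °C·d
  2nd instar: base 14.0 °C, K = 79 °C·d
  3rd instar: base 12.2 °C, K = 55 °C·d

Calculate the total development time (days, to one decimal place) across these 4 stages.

egg: 44 / (20.5 − 14.2) = 44 / 6.3 = 6.984 d.
1st instar: 74 / (20.5 − 14.7) = 74 / 5.8 = 12.759 d.
2nd instar: 79 / (20.5 − 14.0) = 79 / 6.5 = 12.154 d.
3rd instar: 55 / (20.5 − 12.2) = 55 / 8.3 = 6.627 d.
Sum = 38.523 ≈ 38.5 days.

38.5 days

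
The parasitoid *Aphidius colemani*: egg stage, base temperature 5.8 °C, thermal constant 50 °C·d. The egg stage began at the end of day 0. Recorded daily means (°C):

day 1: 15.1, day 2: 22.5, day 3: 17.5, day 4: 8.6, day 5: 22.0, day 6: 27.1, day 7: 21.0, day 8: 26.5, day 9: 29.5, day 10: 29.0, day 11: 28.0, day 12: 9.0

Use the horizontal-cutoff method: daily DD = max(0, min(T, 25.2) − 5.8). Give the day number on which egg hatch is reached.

Daily DD above 5.8 °C (capped at 19.4): 9.3, 16.7, 11.7, 2.8, 16.2, 19.4, 15.2, 19.4, 19.4, 19.4, 19.4, 3.2.
Cumulative: 9.3, 26.0, 37.7, 40.5, 56.7, 76.1, 91.3, 110.7, 130.1, 149.5, 168.9, 172.1.
The total first reaches 50 DD on day 5.

day 5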